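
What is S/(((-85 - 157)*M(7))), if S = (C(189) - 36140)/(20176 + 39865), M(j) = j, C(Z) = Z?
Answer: 35951/101709454 ≈ 0.00035347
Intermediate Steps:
S = -35951/60041 (S = (189 - 36140)/(20176 + 39865) = -35951/60041 ≈ -0.59877)
S/(((-85 - 157)*M(7))) = -35951*1/(7*(-85 - 157))/60041 = -35951/(60041*((-242*7))) = -35951/60041/(-1694) = -35951/60041*(-1/1694) = 35951/101709454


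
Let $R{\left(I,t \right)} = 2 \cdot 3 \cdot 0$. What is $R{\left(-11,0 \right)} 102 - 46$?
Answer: $-46$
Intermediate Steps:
$R{\left(I,t \right)} = 0$ ($R{\left(I,t \right)} = 6 \cdot 0 = 0$)
$R{\left(-11,0 \right)} 102 - 46 = 0 \cdot 102 - 46 = 0 - 46 = -46$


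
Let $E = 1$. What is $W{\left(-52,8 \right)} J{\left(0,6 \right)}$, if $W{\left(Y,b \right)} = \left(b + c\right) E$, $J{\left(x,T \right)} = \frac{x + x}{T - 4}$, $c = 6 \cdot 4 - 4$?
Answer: $0$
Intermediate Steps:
$c = 20$ ($c = 24 - 4 = 20$)
$J{\left(x,T \right)} = \frac{2 x}{-4 + T}$
$W{\left(Y,b \right)} = 20 + b$ ($W{\left(Y,b \right)} = \left(b + 20\right) 1 = \left(20 + b\right) 1 = 20 + b$)
$W{\left(-52,8 \right)} J{\left(0,6 \right)} = \left(20 + 8\right) 2 \cdot 0 \frac{1}{-4 + 6} = 28 \cdot 2 \cdot 0 \cdot \frac{1}{2} = 28 \cdot 0 = 0$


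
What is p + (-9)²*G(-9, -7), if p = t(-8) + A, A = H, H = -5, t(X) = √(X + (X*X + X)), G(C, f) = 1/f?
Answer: -116/7 + 4*√3 ≈ -9.6432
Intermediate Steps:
t(X) = √(X² + 2*X) (t(X) = √(X + (X² + X)) = √(X + (X + X²)) = √(X² + 2*X))
A = -5
p = -5 + 4*√3 (p = √(-8*(2 - 8)) - 5 = √(-8*(-6)) - 5 = √48 - 5 = 4*√3 - 5 = -5 + 4*√3 ≈ 1.9282)
p + (-9)²*G(-9, -7) = (-5 + 4*√3) + (-9)²/(-7) = (-5 + 4*√3) + 81*(-⅐) = (-5 + 4*√3) - 81/7 = -116/7 + 4*√3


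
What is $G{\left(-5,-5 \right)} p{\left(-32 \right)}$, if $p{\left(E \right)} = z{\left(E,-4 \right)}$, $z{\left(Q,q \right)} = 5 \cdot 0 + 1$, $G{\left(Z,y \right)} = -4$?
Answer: $-4$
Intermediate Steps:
$z{\left(Q,q \right)} = 1$ ($z{\left(Q,q \right)} = 0 + 1 = 1$)
$p{\left(E \right)} = 1$
$G{\left(-5,-5 \right)} p{\left(-32 \right)} = \left(-4\right) 1 = -4$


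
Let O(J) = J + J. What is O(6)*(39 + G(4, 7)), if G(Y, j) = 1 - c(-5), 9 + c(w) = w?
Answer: 648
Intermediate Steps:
c(w) = -9 + w
O(J) = 2*J
G(Y, j) = 15 (G(Y, j) = 1 - (-9 - 5) = 1 - 1*(-14) = 1 + 14 = 15)
O(6)*(39 + G(4, 7)) = (2*6)*(39 + 15) = 12*54 = 648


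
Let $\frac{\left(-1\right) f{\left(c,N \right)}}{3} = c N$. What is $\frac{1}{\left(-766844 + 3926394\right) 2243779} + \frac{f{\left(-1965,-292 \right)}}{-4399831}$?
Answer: $\frac{12203150640657262831}{31191862436482232950} \approx 0.39123$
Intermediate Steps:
$f{\left(c,N \right)} = - 3 N c$ ($f{\left(c,N \right)} = - 3 c N = - 3 N c$)
$\frac{1}{\left(-766844 + 3926394\right) 2243779} + \frac{f{\left(-1965,-292 \right)}}{-4399831} = \frac{1}{\left(-766844 + 3926394\right) 2243779} + \frac{\left(-3\right) \left(-292\right) \left(-1965\right)}{-4399831} = \frac{1}{3159550} \cdot \frac{1}{2243779} - - \frac{1721340}{4399831} = \frac{1}{3159550} \cdot \frac{1}{2243779} + \frac{1721340}{4399831} = \frac{1}{7089331939450} + \frac{1721340}{4399831} = \frac{12203150640657262831}{31191862436482232950}$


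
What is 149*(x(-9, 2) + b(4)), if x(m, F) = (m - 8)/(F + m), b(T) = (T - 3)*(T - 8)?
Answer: -1639/7 ≈ -234.14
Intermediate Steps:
b(T) = (-8 + T)*(-3 + T) (b(T) = (-3 + T)*(-8 + T) = (-8 + T)*(-3 + T))
x(m, F) = (-8 + m)/(F + m)
149*(x(-9, 2) + b(4)) = 149*((-8 - 9)/(2 - 9) + (24 + 4² - 11*4)) = 149*(-17/(-7) + (24 + 16 - 44)) = 149*(-⅐*(-17) - 4) = 149*(17/7 - 4) = 149*(-11/7) = -1639/7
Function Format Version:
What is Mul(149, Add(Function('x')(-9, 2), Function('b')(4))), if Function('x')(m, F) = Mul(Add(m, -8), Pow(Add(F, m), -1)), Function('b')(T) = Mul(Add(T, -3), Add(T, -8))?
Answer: Rational(-1639, 7) ≈ -234.14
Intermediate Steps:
Function('b')(T) = Mul(Add(-8, T), Add(-3, T)) (Function('b')(T) = Mul(Add(-3, T), Add(-8, T)) = Mul(Add(-8, T), Add(-3, T)))
Function('x')(m, F) = Mul(Pow(Add(F, m), -1), Add(-8, m)) (Function('x')(m, F) = Mul(Add(-8, m), Pow(Add(F, m), -1)) = Mul(Pow(Add(F, m), -1), Add(-8, m)))
Mul(149, Add(Function('x')(-9, 2), Function('b')(4))) = Mul(149, Add(Mul(Pow(Add(2, -9), -1), Add(-8, -9)), Add(24, Pow(4, 2), Mul(-11, 4)))) = Mul(149, Add(Mul(Pow(-7, -1), -17), Add(24, 16, -44))) = Mul(149, Add(Mul(Rational(-1, 7), -17), -4)) = Mul(149, Add(Rational(17, 7), -4)) = Mul(149, Rational(-11, 7)) = Rational(-1639, 7)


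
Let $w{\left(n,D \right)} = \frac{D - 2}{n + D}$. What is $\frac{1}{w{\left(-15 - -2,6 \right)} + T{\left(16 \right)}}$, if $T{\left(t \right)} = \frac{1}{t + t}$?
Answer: $- \frac{224}{121} \approx -1.8512$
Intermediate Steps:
$w{\left(n,D \right)} = \frac{-2 + D}{D + n}$
$T{\left(t \right)} = \frac{1}{2 t}$
$\frac{1}{w{\left(-15 - -2,6 \right)} + T{\left(16 \right)}} = \frac{1}{\frac{-2 + 6}{6 - 13} + \frac{1}{2 \cdot 16}} = \frac{1}{\frac{1}{6 + \left(-15 + 2\right)} 4 + \frac{1}{2} \cdot \frac{1}{16}} = \frac{1}{\frac{1}{6 - 13} \cdot 4 + \frac{1}{32}} = \frac{1}{\frac{1}{-7} \cdot 4 + \frac{1}{32}} = \frac{1}{\left(- \frac{1}{7}\right) 4 + \frac{1}{32}} = \frac{1}{- \frac{4}{7} + \frac{1}{32}} = \frac{1}{- \frac{121}{224}} = - \frac{224}{121}$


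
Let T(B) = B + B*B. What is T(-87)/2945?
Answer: 7482/2945 ≈ 2.5406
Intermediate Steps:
T(B) = B + B²
T(-87)/2945 = -87*(1 - 87)/2945 = -87*(-86)*(1/2945) = 7482*(1/2945) = 7482/2945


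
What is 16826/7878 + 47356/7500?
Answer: 6934244/820625 ≈ 8.4500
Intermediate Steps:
16826/7878 + 47356/7500 = 16826*(1/7878) + 47356*(1/7500) = 8413/3939 + 11839/1875 = 6934244/820625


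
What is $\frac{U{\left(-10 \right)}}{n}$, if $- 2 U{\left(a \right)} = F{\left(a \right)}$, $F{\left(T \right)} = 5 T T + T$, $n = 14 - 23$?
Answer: $\frac{245}{9} \approx 27.222$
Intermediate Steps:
$n = -9$ ($n = 14 - 23 = -9$)
$F{\left(T \right)} = T + 5 T^{2}$ ($F{\left(T \right)} = 5 T^{2} + T = T + 5 T^{2}$)
$U{\left(a \right)} = - \frac{a \left(1 + 5 a\right)}{2}$
$\frac{U{\left(-10 \right)}}{n} = \frac{\left(- \frac{1}{2}\right) \left(-10\right) \left(1 + 5 \left(-10\right)\right)}{-9} = - \frac{\left(- \frac{1}{2}\right) \left(-10\right) \left(1 - 50\right)}{9} = - \frac{\left(- \frac{1}{2}\right) \left(-10\right) \left(-49\right)}{9} = \left(- \frac{1}{9}\right) \left(-245\right) = \frac{245}{9}$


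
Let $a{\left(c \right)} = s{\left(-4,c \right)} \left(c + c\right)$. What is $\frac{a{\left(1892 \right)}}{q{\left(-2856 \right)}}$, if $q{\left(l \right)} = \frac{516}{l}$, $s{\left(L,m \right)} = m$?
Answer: $-39626048$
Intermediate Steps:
$a{\left(c \right)} = 2 c^{2}$ ($a{\left(c \right)} = c \left(c + c\right) = c 2 c = 2 c^{2}$)
$\frac{a{\left(1892 \right)}}{q{\left(-2856 \right)}} = \frac{2 \cdot 1892^{2}}{516 \frac{1}{-2856}} = \frac{2 \cdot 3579664}{516 \left(- \frac{1}{2856}\right)} = \frac{7159328}{- \frac{43}{238}} = 7159328 \left(- \frac{238}{43}\right) = -39626048$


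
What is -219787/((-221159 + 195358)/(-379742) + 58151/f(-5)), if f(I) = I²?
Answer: -2086558873850/22083022067 ≈ -94.487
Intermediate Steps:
-219787/((-221159 + 195358)/(-379742) + 58151/f(-5)) = -219787/((-221159 + 195358)/(-379742) + 58151/((-5)²)) = -219787/(-25801*(-1/379742) + 58151/25) = -219787/(25801/379742 + 58151*(1/25)) = -219787/(25801/379742 + 58151/25) = -219787/22083022067/9493550 = -219787*9493550/22083022067 = -2086558873850/22083022067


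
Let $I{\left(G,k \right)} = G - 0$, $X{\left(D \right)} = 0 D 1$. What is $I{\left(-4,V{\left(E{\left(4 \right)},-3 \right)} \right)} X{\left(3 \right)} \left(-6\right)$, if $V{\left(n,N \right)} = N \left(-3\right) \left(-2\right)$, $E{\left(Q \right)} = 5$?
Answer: $0$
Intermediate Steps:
$V{\left(n,N \right)} = 6 N$ ($V{\left(n,N \right)} = - 3 N \left(-2\right) = 6 N$)
$X{\left(D \right)} = 0$ ($X{\left(D \right)} = 0 \cdot 1 = 0$)
$I{\left(G,k \right)} = G$ ($I{\left(G,k \right)} = G + 0 = G$)
$I{\left(-4,V{\left(E{\left(4 \right)},-3 \right)} \right)} X{\left(3 \right)} \left(-6\right) = \left(-4\right) 0 \left(-6\right) = 0 \left(-6\right) = 0$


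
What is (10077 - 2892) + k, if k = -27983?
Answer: -20798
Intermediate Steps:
(10077 - 2892) + k = (10077 - 2892) - 27983 = 7185 - 27983 = -20798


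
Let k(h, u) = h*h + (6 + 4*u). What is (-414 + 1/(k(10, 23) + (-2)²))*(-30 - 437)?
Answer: 39053809/202 ≈ 1.9334e+5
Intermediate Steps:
k(h, u) = 6 + h² + 4*u (k(h, u) = h² + (6 + 4*u) = 6 + h² + 4*u)
(-414 + 1/(k(10, 23) + (-2)²))*(-30 - 437) = (-414 + 1/((6 + 10² + 4*23) + (-2)²))*(-30 - 437) = (-414 + 1/((6 + 100 + 92) + 4))*(-467) = (-414 + 1/(198 + 4))*(-467) = (-414 + 1/202)*(-467) = -83627/202*(-467) = 39053809/202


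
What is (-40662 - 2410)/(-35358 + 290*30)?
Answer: 21536/13329 ≈ 1.6157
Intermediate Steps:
(-40662 - 2410)/(-35358 + 290*30) = -43072/(-35358 + 8700) = -43072/(-26658) = -43072*(-1/26658) = 21536/13329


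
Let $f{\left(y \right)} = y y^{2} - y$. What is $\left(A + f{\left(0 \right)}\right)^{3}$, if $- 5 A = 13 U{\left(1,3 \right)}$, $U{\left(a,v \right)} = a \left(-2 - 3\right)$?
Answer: $2197$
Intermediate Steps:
$U{\left(a,v \right)} = - 5 a$ ($U{\left(a,v \right)} = a \left(-5\right) = - 5 a$)
$A = 13$ ($A = - \frac{13 \left(\left(-5\right) 1\right)}{5} = - \frac{13 \left(-5\right)}{5} = \left(- \frac{1}{5}\right) \left(-65\right) = 13$)
$f{\left(y \right)} = y^{3} - y$
$\left(A + f{\left(0 \right)}\right)^{3} = \left(13 + \left(0^{3} - 0\right)\right)^{3} = \left(13 + \left(0 + 0\right)\right)^{3} = \left(13 + 0\right)^{3} = 13^{3} = 2197$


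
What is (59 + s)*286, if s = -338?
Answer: -79794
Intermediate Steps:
(59 + s)*286 = (59 - 338)*286 = -279*286 = -79794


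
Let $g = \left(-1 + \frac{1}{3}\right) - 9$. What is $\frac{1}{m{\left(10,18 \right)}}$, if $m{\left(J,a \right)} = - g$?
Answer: $\frac{3}{29} \approx 0.10345$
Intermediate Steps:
$g = - \frac{29}{3}$ ($g = \left(-1 + \frac{1}{3}\right) - 9 = - \frac{2}{3} - 9 = - \frac{29}{3} \approx -9.6667$)
$m{\left(J,a \right)} = \frac{29}{3}$ ($m{\left(J,a \right)} = \left(-1\right) \left(- \frac{29}{3}\right) = \frac{29}{3}$)
$\frac{1}{m{\left(10,18 \right)}} = \frac{1}{\frac{29}{3}} = \frac{3}{29}$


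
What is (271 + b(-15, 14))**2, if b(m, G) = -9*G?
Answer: 21025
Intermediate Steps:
(271 + b(-15, 14))**2 = (271 - 9*14)**2 = (271 - 126)**2 = 145**2 = 21025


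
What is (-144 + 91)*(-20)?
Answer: 1060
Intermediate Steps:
(-144 + 91)*(-20) = -53*(-20) = 1060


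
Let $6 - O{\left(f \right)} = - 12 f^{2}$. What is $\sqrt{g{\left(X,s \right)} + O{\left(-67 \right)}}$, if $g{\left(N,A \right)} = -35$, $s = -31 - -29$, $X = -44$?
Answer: $\sqrt{53839} \approx 232.03$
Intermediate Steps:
$O{\left(f \right)} = 6 + 12 f^{2}$ ($O{\left(f \right)} = 6 - - 12 f^{2} = 6 + 12 f^{2}$)
$s = -2$ ($s = -31 + 29 = -2$)
$\sqrt{g{\left(X,s \right)} + O{\left(-67 \right)}} = \sqrt{-35 + \left(6 + 12 \left(-67\right)^{2}\right)} = \sqrt{-35 + \left(6 + 12 \cdot 4489\right)} = \sqrt{-35 + \left(6 + 53868\right)} = \sqrt{-35 + 53874} = \sqrt{53839}$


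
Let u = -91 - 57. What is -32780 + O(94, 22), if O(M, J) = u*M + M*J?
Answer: -44624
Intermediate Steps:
u = -148
O(M, J) = -148*M + J*M (O(M, J) = -148*M + M*J = -148*M + J*M)
-32780 + O(94, 22) = -32780 + 94*(-148 + 22) = -32780 + 94*(-126) = -32780 - 11844 = -44624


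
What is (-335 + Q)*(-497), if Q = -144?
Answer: 238063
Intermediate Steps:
(-335 + Q)*(-497) = (-335 - 144)*(-497) = -479*(-497) = 238063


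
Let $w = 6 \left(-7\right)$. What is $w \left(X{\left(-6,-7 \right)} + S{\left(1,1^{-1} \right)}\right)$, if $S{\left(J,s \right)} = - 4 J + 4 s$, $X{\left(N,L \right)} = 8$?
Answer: $-336$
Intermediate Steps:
$w = -42$
$w \left(X{\left(-6,-7 \right)} + S{\left(1,1^{-1} \right)}\right) = - 42 \left(8 + \left(\left(-4\right) 1 + \frac{4}{1}\right)\right) = - 42 \left(8 + \left(-4 + 4 \cdot 1\right)\right) = - 42 \left(8 + \left(-4 + 4\right)\right) = - 42 \left(8 + 0\right) = \left(-42\right) 8 = -336$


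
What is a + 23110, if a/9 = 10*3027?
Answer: 295540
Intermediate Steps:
a = 272430 (a = 9*(10*3027) = 9*30270 = 272430)
a + 23110 = 272430 + 23110 = 295540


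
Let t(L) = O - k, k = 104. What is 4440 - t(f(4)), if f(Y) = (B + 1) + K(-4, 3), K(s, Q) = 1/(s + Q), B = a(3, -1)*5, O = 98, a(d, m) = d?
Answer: 4446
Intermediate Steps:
B = 15 (B = 3*5 = 15)
K(s, Q) = 1/(Q + s)
f(Y) = 15 (f(Y) = (15 + 1) + 1/(3 - 4) = 16 + 1/(-1) = 16 - 1 = 15)
t(L) = -6 (t(L) = 98 - 1*104 = 98 - 104 = -6)
4440 - t(f(4)) = 4440 - 1*(-6) = 4440 + 6 = 4446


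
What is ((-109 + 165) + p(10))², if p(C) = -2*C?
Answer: 1296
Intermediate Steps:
((-109 + 165) + p(10))² = ((-109 + 165) - 2*10)² = (56 - 20)² = 36² = 1296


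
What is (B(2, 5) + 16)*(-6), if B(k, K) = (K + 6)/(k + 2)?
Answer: -225/2 ≈ -112.50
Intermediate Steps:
B(k, K) = (6 + K)/(2 + k)
(B(2, 5) + 16)*(-6) = ((6 + 5)/(2 + 2) + 16)*(-6) = (11/4 + 16)*(-6) = (75/4)*(-6) = -225/2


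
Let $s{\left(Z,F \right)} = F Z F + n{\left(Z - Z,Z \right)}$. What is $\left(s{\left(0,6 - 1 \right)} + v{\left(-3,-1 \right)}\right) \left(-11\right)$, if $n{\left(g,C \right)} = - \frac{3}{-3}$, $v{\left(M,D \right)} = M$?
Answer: $22$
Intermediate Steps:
$n{\left(g,C \right)} = 1$ ($n{\left(g,C \right)} = \left(-3\right) \left(- \frac{1}{3}\right) = 1$)
$s{\left(Z,F \right)} = 1 + Z F^{2}$ ($s{\left(Z,F \right)} = F Z F + 1 = Z F^{2} + 1 = 1 + Z F^{2}$)
$\left(s{\left(0,6 - 1 \right)} + v{\left(-3,-1 \right)}\right) \left(-11\right) = \left(\left(1 + 0 \left(6 - 1\right)^{2}\right) - 3\right) \left(-11\right) = \left(\left(1 + 0 \cdot 5^{2}\right) - 3\right) \left(-11\right) = \left(\left(1 + 0 \cdot 25\right) - 3\right) \left(-11\right) = \left(\left(1 + 0\right) - 3\right) \left(-11\right) = \left(1 - 3\right) \left(-11\right) = \left(-2\right) \left(-11\right) = 22$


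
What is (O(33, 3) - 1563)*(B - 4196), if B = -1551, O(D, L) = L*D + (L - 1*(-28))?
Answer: 8235451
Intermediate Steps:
O(D, L) = 28 + L + D*L (O(D, L) = D*L + (L + 28) = D*L + (28 + L) = 28 + L + D*L)
(O(33, 3) - 1563)*(B - 4196) = ((28 + 3 + 33*3) - 1563)*(-1551 - 4196) = ((28 + 3 + 99) - 1563)*(-5747) = (130 - 1563)*(-5747) = -1433*(-5747) = 8235451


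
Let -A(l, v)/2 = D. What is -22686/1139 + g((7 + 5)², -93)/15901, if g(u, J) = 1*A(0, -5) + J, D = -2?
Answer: -360831457/18111239 ≈ -19.923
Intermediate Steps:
A(l, v) = 4 (A(l, v) = -2*(-2) = 4)
g(u, J) = 4 + J (g(u, J) = 1*4 + J = 4 + J)
-22686/1139 + g((7 + 5)², -93)/15901 = -22686/1139 + (4 - 93)/15901 = -22686*1/1139 - 89*1/15901 = -22686/1139 - 89/15901 = -360831457/18111239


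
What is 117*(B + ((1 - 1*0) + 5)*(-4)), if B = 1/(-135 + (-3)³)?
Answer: -50557/18 ≈ -2808.7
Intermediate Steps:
B = -1/162 (B = 1/(-135 - 27) = 1/(-162) = -1/162 ≈ -0.0061728)
117*(B + ((1 - 1*0) + 5)*(-4)) = 117*(-1/162 + ((1 - 1*0) + 5)*(-4)) = 117*(-1/162 + ((1 + 0) + 5)*(-4)) = 117*(-1/162 + (1 + 5)*(-4)) = 117*(-1/162 + 6*(-4)) = 117*(-1/162 - 24) = 117*(-3889/162) = -50557/18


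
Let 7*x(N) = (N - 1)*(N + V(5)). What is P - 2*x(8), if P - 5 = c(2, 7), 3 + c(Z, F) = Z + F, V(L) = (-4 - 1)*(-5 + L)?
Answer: -5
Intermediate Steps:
V(L) = 25 - 5*L (V(L) = -5*(-5 + L) = 25 - 5*L)
c(Z, F) = -3 + F + Z (c(Z, F) = -3 + (Z + F) = -3 + (F + Z) = -3 + F + Z)
P = 11 (P = 5 + (-3 + 7 + 2) = 5 + 6 = 11)
x(N) = N*(-1 + N)/7 (x(N) = ((N - 1)*(N + (25 - 5*5)))/7 = ((-1 + N)*(N + (25 - 25)))/7 = ((-1 + N)*(N + 0))/7 = ((-1 + N)*N)/7 = (N*(-1 + N))/7 = N*(-1 + N)/7)
P - 2*x(8) = 11 - 2*8*(-1 + 8)/7 = 11 - 2*8*7/7 = 11 - 2*8 = 11 - 16 = -5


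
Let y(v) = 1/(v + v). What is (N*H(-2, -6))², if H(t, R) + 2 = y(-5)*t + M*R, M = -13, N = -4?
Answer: 2322576/25 ≈ 92903.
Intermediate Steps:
y(v) = 1/(2*v)
H(t, R) = -2 - 13*R - t/10 (H(t, R) = -2 + (((½)/(-5))*t - 13*R) = -2 + (((½)*(-⅕))*t - 13*R) = -2 + (-t/10 - 13*R) = -2 + (-13*R - t/10) = -2 - 13*R - t/10)
(N*H(-2, -6))² = (-4*(-2 - 13*(-6) - ⅒*(-2)))² = (-4*(-2 + 78 + ⅕))² = (-4*381/5)² = (-1524/5)² = 2322576/25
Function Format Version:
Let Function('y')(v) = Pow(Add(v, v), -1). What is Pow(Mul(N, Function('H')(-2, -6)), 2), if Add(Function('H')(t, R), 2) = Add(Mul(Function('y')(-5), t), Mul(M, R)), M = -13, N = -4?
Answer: Rational(2322576, 25) ≈ 92903.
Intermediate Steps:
Function('y')(v) = Mul(Rational(1, 2), Pow(v, -1)) (Function('y')(v) = Pow(Mul(2, v), -1) = Mul(Rational(1, 2), Pow(v, -1)))
Function('H')(t, R) = Add(-2, Mul(-13, R), Mul(Rational(-1, 10), t)) (Function('H')(t, R) = Add(-2, Add(Mul(Mul(Rational(1, 2), Pow(-5, -1)), t), Mul(-13, R))) = Add(-2, Add(Mul(Mul(Rational(1, 2), Rational(-1, 5)), t), Mul(-13, R))) = Add(-2, Add(Mul(Rational(-1, 10), t), Mul(-13, R))) = Add(-2, Add(Mul(-13, R), Mul(Rational(-1, 10), t))) = Add(-2, Mul(-13, R), Mul(Rational(-1, 10), t)))
Pow(Mul(N, Function('H')(-2, -6)), 2) = Pow(Mul(-4, Add(-2, Mul(-13, -6), Mul(Rational(-1, 10), -2))), 2) = Pow(Mul(-4, Add(-2, 78, Rational(1, 5))), 2) = Pow(Mul(-4, Rational(381, 5)), 2) = Pow(Rational(-1524, 5), 2) = Rational(2322576, 25)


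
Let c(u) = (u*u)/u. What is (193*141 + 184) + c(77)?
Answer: 27474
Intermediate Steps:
c(u) = u (c(u) = u²/u = u)
(193*141 + 184) + c(77) = (193*141 + 184) + 77 = (27213 + 184) + 77 = 27397 + 77 = 27474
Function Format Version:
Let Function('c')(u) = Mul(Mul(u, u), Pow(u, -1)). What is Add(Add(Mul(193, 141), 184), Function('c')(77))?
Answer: 27474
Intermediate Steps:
Function('c')(u) = u (Function('c')(u) = Mul(Pow(u, 2), Pow(u, -1)) = u)
Add(Add(Mul(193, 141), 184), Function('c')(77)) = Add(Add(Mul(193, 141), 184), 77) = Add(Add(27213, 184), 77) = Add(27397, 77) = 27474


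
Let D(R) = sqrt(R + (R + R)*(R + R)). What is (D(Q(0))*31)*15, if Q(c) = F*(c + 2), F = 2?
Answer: 930*sqrt(17) ≈ 3834.5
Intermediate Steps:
Q(c) = 4 + 2*c (Q(c) = 2*(c + 2) = 2*(2 + c) = 4 + 2*c)
D(R) = sqrt(R + 4*R**2) (D(R) = sqrt(R + (2*R)*(2*R)) = sqrt(R + 4*R**2))
(D(Q(0))*31)*15 = (sqrt((4 + 2*0)*(1 + 4*(4 + 2*0)))*31)*15 = (sqrt((4 + 0)*(1 + 4*(4 + 0)))*31)*15 = (sqrt(4*(1 + 4*4))*31)*15 = (sqrt(4*(1 + 16))*31)*15 = (sqrt(4*17)*31)*15 = (sqrt(68)*31)*15 = ((2*sqrt(17))*31)*15 = (62*sqrt(17))*15 = 930*sqrt(17)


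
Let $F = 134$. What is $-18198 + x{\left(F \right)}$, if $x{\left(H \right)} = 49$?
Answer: $-18149$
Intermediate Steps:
$-18198 + x{\left(F \right)} = -18198 + 49 = -18149$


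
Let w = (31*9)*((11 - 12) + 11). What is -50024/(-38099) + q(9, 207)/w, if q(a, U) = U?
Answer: 528507/380990 ≈ 1.3872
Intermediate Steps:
w = 2790 (w = 279*(-1 + 11) = 279*10 = 2790)
-50024/(-38099) + q(9, 207)/w = -50024/(-38099) + 207/2790 = -50024*(-1/38099) + 207*(1/2790) = 50024/38099 + 23/310 = 528507/380990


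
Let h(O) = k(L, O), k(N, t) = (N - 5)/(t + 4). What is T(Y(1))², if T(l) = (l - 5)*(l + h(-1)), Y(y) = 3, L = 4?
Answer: 256/9 ≈ 28.444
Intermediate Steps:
k(N, t) = (-5 + N)/(4 + t)
h(O) = -1/(4 + O) (h(O) = (-5 + 4)/(4 + O) = -1/(4 + O))
T(l) = (-5 + l)*(-⅓ + l) (T(l) = (l - 5)*(l - 1/(4 - 1)) = (-5 + l)*(l - 1/3) = (-5 + l)*(l - 1*⅓) = (-5 + l)*(l - ⅓) = (-5 + l)*(-⅓ + l))
T(Y(1))² = (5/3 + 3² - 16/3*3)² = (5/3 + 9 - 16)² = (-16/3)² = 256/9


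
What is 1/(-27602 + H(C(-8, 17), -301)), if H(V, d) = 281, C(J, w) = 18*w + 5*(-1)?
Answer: -1/27321 ≈ -3.6602e-5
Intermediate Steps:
C(J, w) = -5 + 18*w (C(J, w) = 18*w - 5 = -5 + 18*w)
1/(-27602 + H(C(-8, 17), -301)) = 1/(-27602 + 281) = 1/(-27321) = -1/27321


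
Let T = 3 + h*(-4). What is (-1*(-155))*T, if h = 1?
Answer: -155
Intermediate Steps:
T = -1 (T = 3 + 1*(-4) = 3 - 4 = -1)
(-1*(-155))*T = -1*(-155)*(-1) = 155*(-1) = -155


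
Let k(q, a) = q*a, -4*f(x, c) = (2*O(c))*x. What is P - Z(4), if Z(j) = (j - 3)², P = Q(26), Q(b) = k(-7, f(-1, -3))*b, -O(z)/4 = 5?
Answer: 1819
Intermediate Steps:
O(z) = -20 (O(z) = -4*5 = -20)
f(x, c) = 10*x (f(x, c) = -2*(-20)*x/4 = -(-10)*x = 10*x)
k(q, a) = a*q
Q(b) = 70*b (Q(b) = ((10*(-1))*(-7))*b = (-10*(-7))*b = 70*b)
P = 1820 (P = 70*26 = 1820)
Z(j) = (-3 + j)²
P - Z(4) = 1820 - (-3 + 4)² = 1820 - 1*1² = 1820 - 1*1 = 1820 - 1 = 1819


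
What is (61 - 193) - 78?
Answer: -210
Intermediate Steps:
(61 - 193) - 78 = -132 - 78 = -210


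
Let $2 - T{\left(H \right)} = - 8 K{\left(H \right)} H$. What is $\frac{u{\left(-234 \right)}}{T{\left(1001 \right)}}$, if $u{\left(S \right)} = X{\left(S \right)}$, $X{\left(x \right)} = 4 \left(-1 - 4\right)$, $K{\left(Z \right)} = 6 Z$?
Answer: $- \frac{2}{4809605} \approx -4.1583 \cdot 10^{-7}$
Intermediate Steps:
$X{\left(x \right)} = -20$ ($X{\left(x \right)} = 4 \left(-5\right) = -20$)
$u{\left(S \right)} = -20$
$T{\left(H \right)} = 2 + 48 H^{2}$ ($T{\left(H \right)} = 2 - - 8 \cdot 6 H H = 2 - - 48 H H = 2 - - 48 H^{2} = 2 + 48 H^{2}$)
$\frac{u{\left(-234 \right)}}{T{\left(1001 \right)}} = - \frac{20}{2 + 48 \cdot 1001^{2}} = - \frac{20}{2 + 48 \cdot 1002001} = - \frac{20}{2 + 48096048} = - \frac{20}{48096050} = \left(-20\right) \frac{1}{48096050} = - \frac{2}{4809605}$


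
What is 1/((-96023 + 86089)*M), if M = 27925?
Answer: -1/277406950 ≈ -3.6048e-9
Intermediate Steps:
1/((-96023 + 86089)*M) = 1/((-96023 + 86089)*27925) = (1/27925)/(-9934) = -1/9934*1/27925 = -1/277406950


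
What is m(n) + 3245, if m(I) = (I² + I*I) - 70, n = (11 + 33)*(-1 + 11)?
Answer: 390375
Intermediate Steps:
n = 440 (n = 44*10 = 440)
m(I) = -70 + 2*I² (m(I) = (I² + I²) - 70 = 2*I² - 70 = -70 + 2*I²)
m(n) + 3245 = (-70 + 2*440²) + 3245 = (-70 + 2*193600) + 3245 = (-70 + 387200) + 3245 = 387130 + 3245 = 390375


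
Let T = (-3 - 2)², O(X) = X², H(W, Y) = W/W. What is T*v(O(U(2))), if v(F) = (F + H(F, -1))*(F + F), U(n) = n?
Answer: 1000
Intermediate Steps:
H(W, Y) = 1
v(F) = 2*F*(1 + F) (v(F) = (F + 1)*(F + F) = (1 + F)*(2*F) = 2*F*(1 + F))
T = 25 (T = (-5)² = 25)
T*v(O(U(2))) = 25*(2*2²*(1 + 2²)) = 25*(2*4*(1 + 4)) = 25*(2*4*5) = 25*40 = 1000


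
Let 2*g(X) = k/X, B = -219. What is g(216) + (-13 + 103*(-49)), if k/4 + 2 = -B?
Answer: -546263/108 ≈ -5058.0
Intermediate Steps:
k = 868 (k = -8 + 4*(-1*(-219)) = -8 + 4*219 = -8 + 876 = 868)
g(X) = 434/X (g(X) = (868/X)/2 = 434/X)
g(216) + (-13 + 103*(-49)) = 434/216 + (-13 + 103*(-49)) = 434*(1/216) + (-13 - 5047) = 217/108 - 5060 = -546263/108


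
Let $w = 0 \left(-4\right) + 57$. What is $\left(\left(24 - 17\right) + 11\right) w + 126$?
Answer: $1152$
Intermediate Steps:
$w = 57$ ($w = 0 + 57 = 57$)
$\left(\left(24 - 17\right) + 11\right) w + 126 = \left(\left(24 - 17\right) + 11\right) 57 + 126 = \left(7 + 11\right) 57 + 126 = 18 \cdot 57 + 126 = 1026 + 126 = 1152$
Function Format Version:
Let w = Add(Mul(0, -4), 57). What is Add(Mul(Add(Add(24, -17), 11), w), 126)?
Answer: 1152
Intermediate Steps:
w = 57 (w = Add(0, 57) = 57)
Add(Mul(Add(Add(24, -17), 11), w), 126) = Add(Mul(Add(Add(24, -17), 11), 57), 126) = Add(Mul(Add(7, 11), 57), 126) = Add(Mul(18, 57), 126) = Add(1026, 126) = 1152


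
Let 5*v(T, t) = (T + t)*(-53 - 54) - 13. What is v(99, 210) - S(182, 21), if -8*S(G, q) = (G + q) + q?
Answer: -32936/5 ≈ -6587.2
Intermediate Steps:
S(G, q) = -q/4 - G/8 (S(G, q) = -((G + q) + q)/8 = -(G + 2*q)/8 = -q/4 - G/8)
v(T, t) = -13/5 - 107*T/5 - 107*t/5 (v(T, t) = ((T + t)*(-53 - 54) - 13)/5 = ((T + t)*(-107) - 13)/5 = ((-107*T - 107*t) - 13)/5 = (-13 - 107*T - 107*t)/5 = -13/5 - 107*T/5 - 107*t/5)
v(99, 210) - S(182, 21) = (-13/5 - 107/5*99 - 107/5*210) - (-¼*21 - ⅛*182) = (-13/5 - 10593/5 - 4494) - (-21/4 - 91/4) = -33076/5 - 1*(-28) = -33076/5 + 28 = -32936/5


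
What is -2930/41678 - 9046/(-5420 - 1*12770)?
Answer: 80930622/189530705 ≈ 0.42701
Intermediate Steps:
-2930/41678 - 9046/(-5420 - 1*12770) = -2930*1/41678 - 9046/(-5420 - 12770) = -1465/20839 - 9046/(-18190) = -1465/20839 - 9046*(-1/18190) = -1465/20839 + 4523/9095 = 80930622/189530705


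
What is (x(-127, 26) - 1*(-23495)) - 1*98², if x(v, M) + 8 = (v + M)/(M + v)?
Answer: 13884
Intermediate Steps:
x(v, M) = -7 (x(v, M) = -8 + (v + M)/(M + v) = -8 + (M + v)/(M + v) = -8 + 1 = -7)
(x(-127, 26) - 1*(-23495)) - 1*98² = (-7 - 1*(-23495)) - 1*98² = (-7 + 23495) - 1*9604 = 23488 - 9604 = 13884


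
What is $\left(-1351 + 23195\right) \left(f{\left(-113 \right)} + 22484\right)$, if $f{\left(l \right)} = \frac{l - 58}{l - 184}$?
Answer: $\frac{16208051404}{33} \approx 4.9115 \cdot 10^{8}$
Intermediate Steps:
$f{\left(l \right)} = \frac{-58 + l}{-184 + l}$
$\left(-1351 + 23195\right) \left(f{\left(-113 \right)} + 22484\right) = \left(-1351 + 23195\right) \left(\frac{-58 - 113}{-184 - 113} + 22484\right) = 21844 \left(\frac{1}{-297} \left(-171\right) + 22484\right) = 21844 \left(\left(- \frac{1}{297}\right) \left(-171\right) + 22484\right) = 21844 \left(\frac{19}{33} + 22484\right) = 21844 \cdot \frac{741991}{33} = \frac{16208051404}{33}$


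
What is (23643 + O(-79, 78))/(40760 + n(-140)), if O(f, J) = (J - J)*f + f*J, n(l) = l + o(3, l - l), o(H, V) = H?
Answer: 5827/13541 ≈ 0.43032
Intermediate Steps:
n(l) = 3 + l (n(l) = l + 3 = 3 + l)
O(f, J) = J*f (O(f, J) = 0*f + J*f = 0 + J*f = J*f)
(23643 + O(-79, 78))/(40760 + n(-140)) = (23643 + 78*(-79))/(40760 + (3 - 140)) = (23643 - 6162)/(40760 - 137) = 17481/40623 = 17481*(1/40623) = 5827/13541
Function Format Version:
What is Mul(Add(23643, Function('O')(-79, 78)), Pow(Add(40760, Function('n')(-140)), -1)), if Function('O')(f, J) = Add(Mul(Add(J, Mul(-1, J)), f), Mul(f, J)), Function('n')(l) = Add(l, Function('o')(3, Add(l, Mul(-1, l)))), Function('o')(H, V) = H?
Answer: Rational(5827, 13541) ≈ 0.43032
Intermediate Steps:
Function('n')(l) = Add(3, l) (Function('n')(l) = Add(l, 3) = Add(3, l))
Function('O')(f, J) = Mul(J, f) (Function('O')(f, J) = Add(Mul(0, f), Mul(J, f)) = Add(0, Mul(J, f)) = Mul(J, f))
Mul(Add(23643, Function('O')(-79, 78)), Pow(Add(40760, Function('n')(-140)), -1)) = Mul(Add(23643, Mul(78, -79)), Pow(Add(40760, Add(3, -140)), -1)) = Mul(Add(23643, -6162), Pow(Add(40760, -137), -1)) = Mul(17481, Pow(40623, -1)) = Mul(17481, Rational(1, 40623)) = Rational(5827, 13541)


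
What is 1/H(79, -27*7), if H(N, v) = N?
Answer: 1/79 ≈ 0.012658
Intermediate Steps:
1/H(79, -27*7) = 1/79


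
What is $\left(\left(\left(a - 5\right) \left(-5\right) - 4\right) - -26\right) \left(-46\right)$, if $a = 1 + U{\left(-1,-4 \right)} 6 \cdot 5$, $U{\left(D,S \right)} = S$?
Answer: $-29532$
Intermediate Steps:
$a = -119$ ($a = 1 - 4 \cdot 6 \cdot 5 = 1 - 120 = -119$)
$\left(\left(\left(a - 5\right) \left(-5\right) - 4\right) - -26\right) \left(-46\right) = \left(\left(\left(-119 - 5\right) \left(-5\right) - 4\right) - -26\right) \left(-46\right) = \left(\left(\left(-124\right) \left(-5\right) - 4\right) + 26\right) \left(-46\right) = \left(\left(620 - 4\right) + 26\right) \left(-46\right) = \left(616 + 26\right) \left(-46\right) = 642 \left(-46\right) = -29532$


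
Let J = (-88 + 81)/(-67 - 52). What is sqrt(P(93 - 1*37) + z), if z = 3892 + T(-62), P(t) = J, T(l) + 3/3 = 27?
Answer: sqrt(1132319)/17 ≈ 62.594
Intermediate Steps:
T(l) = 26 (T(l) = -1 + 27 = 26)
J = 1/17 (J = -7/(-119) = -7*(-1/119) = 1/17 ≈ 0.058824)
P(t) = 1/17
z = 3918 (z = 3892 + 26 = 3918)
sqrt(P(93 - 1*37) + z) = sqrt(1/17 + 3918) = sqrt(66607/17) = sqrt(1132319)/17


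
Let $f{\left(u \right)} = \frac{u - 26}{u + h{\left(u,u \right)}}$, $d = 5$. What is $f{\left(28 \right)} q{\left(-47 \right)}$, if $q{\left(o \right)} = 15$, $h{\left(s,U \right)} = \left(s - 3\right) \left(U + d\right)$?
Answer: $\frac{30}{853} \approx 0.03517$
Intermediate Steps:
$h{\left(s,U \right)} = \left(-3 + s\right) \left(5 + U\right)$ ($h{\left(s,U \right)} = \left(s - 3\right) \left(U + 5\right) = \left(-3 + s\right) \left(5 + U\right)$)
$f{\left(u \right)} = \frac{-26 + u}{-15 + u^{2} + 3 u}$ ($f{\left(u \right)} = \frac{u - 26}{u + \left(-15 - 3 u + 5 u + u u\right)} = \frac{-26 + u}{u + \left(-15 - 3 u + 5 u + u^{2}\right)} = \frac{-26 + u}{u + \left(-15 + u^{2} + 2 u\right)} = \frac{-26 + u}{-15 + u^{2} + 3 u}$)
$f{\left(28 \right)} q{\left(-47 \right)} = \frac{-26 + 28}{-15 + 28^{2} + 3 \cdot 28} \cdot 15 = \frac{1}{-15 + 784 + 84} \cdot 2 \cdot 15 = \frac{1}{853} \cdot 2 \cdot 15 = \frac{2}{853} \cdot 15 = \frac{30}{853}$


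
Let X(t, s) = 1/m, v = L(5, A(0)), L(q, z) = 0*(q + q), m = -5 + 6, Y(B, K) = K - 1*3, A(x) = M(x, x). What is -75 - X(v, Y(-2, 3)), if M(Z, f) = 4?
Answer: -76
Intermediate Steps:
A(x) = 4
Y(B, K) = -3 + K (Y(B, K) = K - 3 = -3 + K)
m = 1
L(q, z) = 0 (L(q, z) = 0*(2*q) = 0)
v = 0
X(t, s) = 1 (X(t, s) = 1/1 = 1)
-75 - X(v, Y(-2, 3)) = -75 - 1*1 = -75 - 1 = -76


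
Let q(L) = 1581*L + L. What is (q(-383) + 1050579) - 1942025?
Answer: -1497352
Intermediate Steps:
q(L) = 1582*L
(q(-383) + 1050579) - 1942025 = (1582*(-383) + 1050579) - 1942025 = (-605906 + 1050579) - 1942025 = 444673 - 1942025 = -1497352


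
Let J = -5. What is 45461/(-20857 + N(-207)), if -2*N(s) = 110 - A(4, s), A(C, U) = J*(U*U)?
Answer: -90922/256069 ≈ -0.35507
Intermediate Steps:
A(C, U) = -5*U² (A(C, U) = -5*U*U = -5*U²)
N(s) = -55 - 5*s²/2 (N(s) = -(110 - (-5)*s²)/2 = -(110 + 5*s²)/2 = -55 - 5*s²/2)
45461/(-20857 + N(-207)) = 45461/(-20857 + (-55 - 5/2*(-207)²)) = 45461/(-20857 + (-55 - 5/2*42849)) = 45461/(-20857 + (-55 - 214245/2)) = 45461/(-20857 - 214355/2) = 45461/(-256069/2) = 45461*(-2/256069) = -90922/256069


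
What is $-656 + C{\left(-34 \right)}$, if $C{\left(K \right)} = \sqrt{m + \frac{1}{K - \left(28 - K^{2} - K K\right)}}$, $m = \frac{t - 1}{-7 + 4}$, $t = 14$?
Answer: $-656 + \frac{i \sqrt{97490}}{150} \approx -656.0 + 2.0816 i$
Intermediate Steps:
$m = - \frac{13}{3}$ ($m = \frac{14 - 1}{-7 + 4} = \frac{13}{-3} = 13 \left(- \frac{1}{3}\right) = - \frac{13}{3} \approx -4.3333$)
$C{\left(K \right)} = \sqrt{- \frac{13}{3} + \frac{1}{-28 + K + 2 K^{2}}}$ ($C{\left(K \right)} = \sqrt{- \frac{13}{3} + \frac{1}{K - \left(28 - K^{2} - K K\right)}} = \sqrt{- \frac{13}{3} + \frac{1}{K + \left(\left(K^{2} + K^{2}\right) - 28\right)}} = \sqrt{- \frac{13}{3} + \frac{1}{K + \left(2 K^{2} - 28\right)}} = \sqrt{- \frac{13}{3} + \frac{1}{K + \left(-28 + 2 K^{2}\right)}} = \sqrt{- \frac{13}{3} + \frac{1}{-28 + K + 2 K^{2}}}$)
$-656 + C{\left(-34 \right)} = -656 + \frac{\sqrt{3} \sqrt{\frac{367 - 26 \left(-34\right)^{2} - -442}{-28 - 34 + 2 \left(-34\right)^{2}}}}{3} = -656 + \frac{\sqrt{3} \sqrt{\frac{367 - 30056 + 442}{-28 - 34 + 2 \cdot 1156}}}{3} = -656 + \frac{\sqrt{3} \sqrt{\frac{367 - 30056 + 442}{-28 - 34 + 2312}}}{3} = -656 + \frac{\sqrt{3} \sqrt{\frac{1}{2250} \left(-29247\right)}}{3} = -656 + \frac{\sqrt{3} \sqrt{- \frac{9749}{750}}}{3} = -656 + \frac{\sqrt{3} \frac{i \sqrt{292470}}{150}}{3} = -656 + \frac{i \sqrt{97490}}{150}$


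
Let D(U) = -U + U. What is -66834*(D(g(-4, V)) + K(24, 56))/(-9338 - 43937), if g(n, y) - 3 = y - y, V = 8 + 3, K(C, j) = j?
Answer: 3742704/53275 ≈ 70.253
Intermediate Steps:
V = 11
g(n, y) = 3 (g(n, y) = 3 + (y - y) = 3 + 0 = 3)
D(U) = 0
-66834*(D(g(-4, V)) + K(24, 56))/(-9338 - 43937) = -66834*(0 + 56)/(-9338 - 43937) = -66834/((-53275/56)) = -66834/((-53275*1/56)) = -66834/(-53275/56) = -66834*(-56/53275) = 3742704/53275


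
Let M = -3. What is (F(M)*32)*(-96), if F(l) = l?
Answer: 9216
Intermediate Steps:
(F(M)*32)*(-96) = -3*32*(-96) = -96*(-96) = 9216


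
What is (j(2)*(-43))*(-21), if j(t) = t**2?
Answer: 3612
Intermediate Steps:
(j(2)*(-43))*(-21) = (2**2*(-43))*(-21) = (4*(-43))*(-21) = -172*(-21) = 3612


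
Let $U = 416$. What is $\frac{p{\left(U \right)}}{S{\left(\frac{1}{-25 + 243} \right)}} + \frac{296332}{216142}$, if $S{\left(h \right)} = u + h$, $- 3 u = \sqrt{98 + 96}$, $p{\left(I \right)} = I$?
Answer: $\frac{1277831531770}{996376470937} - \frac{59309952 \sqrt{194}}{9219647} \approx -88.319$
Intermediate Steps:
$u = - \frac{\sqrt{194}}{3}$ ($u = - \frac{\sqrt{98 + 96}}{3} = - \frac{\sqrt{194}}{3} \approx -4.6428$)
$S{\left(h \right)} = h - \frac{\sqrt{194}}{3}$ ($S{\left(h \right)} = - \frac{\sqrt{194}}{3} + h = h - \frac{\sqrt{194}}{3}$)
$\frac{p{\left(U \right)}}{S{\left(\frac{1}{-25 + 243} \right)}} + \frac{296332}{216142} = \frac{416}{\frac{1}{-25 + 243} - \frac{\sqrt{194}}{3}} + \frac{296332}{216142} = \frac{416}{\frac{1}{218} - \frac{\sqrt{194}}{3}} + 296332 \cdot \frac{1}{216142} = \frac{416}{\frac{1}{218} - \frac{\sqrt{194}}{3}} + \frac{148166}{108071} = \frac{148166}{108071} + \frac{416}{\frac{1}{218} - \frac{\sqrt{194}}{3}}$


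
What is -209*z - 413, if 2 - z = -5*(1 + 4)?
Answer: -6056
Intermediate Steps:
z = 27 (z = 2 - (-5)*(1 + 4) = 2 - (-5)*5 = 2 - 1*(-25) = 2 + 25 = 27)
-209*z - 413 = -209*27 - 413 = -5643 - 413 = -6056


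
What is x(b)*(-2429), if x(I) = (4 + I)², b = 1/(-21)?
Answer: -2390483/63 ≈ -37944.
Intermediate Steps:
b = -1/21 ≈ -0.047619
x(b)*(-2429) = (4 - 1/21)²*(-2429) = (83/21)²*(-2429) = (6889/441)*(-2429) = -2390483/63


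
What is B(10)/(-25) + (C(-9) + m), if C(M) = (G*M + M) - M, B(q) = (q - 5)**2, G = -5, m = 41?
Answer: 85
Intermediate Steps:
B(q) = (-5 + q)**2
C(M) = -5*M (C(M) = (-5*M + M) - M = -4*M - M = -5*M)
B(10)/(-25) + (C(-9) + m) = (-5 + 10)**2/(-25) + (-5*(-9) + 41) = 5**2*(-1/25) + (45 + 41) = 25*(-1/25) + 86 = -1 + 86 = 85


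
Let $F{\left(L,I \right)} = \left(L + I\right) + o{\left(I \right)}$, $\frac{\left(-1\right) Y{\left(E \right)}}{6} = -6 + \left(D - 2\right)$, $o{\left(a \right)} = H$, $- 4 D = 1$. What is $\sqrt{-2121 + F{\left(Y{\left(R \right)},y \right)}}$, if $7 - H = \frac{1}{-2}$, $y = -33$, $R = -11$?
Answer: $3 i \sqrt{233} \approx 45.793 i$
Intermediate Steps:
$D = - \frac{1}{4}$ ($D = \left(- \frac{1}{4}\right) 1 = - \frac{1}{4} \approx -0.25$)
$H = \frac{15}{2}$ ($H = 7 - \frac{1}{-2} = 7 - - \frac{1}{2} = 7 + \frac{1}{2} = \frac{15}{2} \approx 7.5$)
$o{\left(a \right)} = \frac{15}{2}$
$Y{\left(E \right)} = \frac{99}{2}$ ($Y{\left(E \right)} = - 6 \left(-6 - \frac{9}{4}\right) = \left(-6\right) \left(- \frac{33}{4}\right) = \frac{99}{2}$)
$F{\left(L,I \right)} = \frac{15}{2} + I + L$ ($F{\left(L,I \right)} = \left(L + I\right) + \frac{15}{2} = \left(I + L\right) + \frac{15}{2} = \frac{15}{2} + I + L$)
$\sqrt{-2121 + F{\left(Y{\left(R \right)},y \right)}} = \sqrt{-2121 + \left(\frac{15}{2} - 33 + \frac{99}{2}\right)} = \sqrt{-2121 + 24} = \sqrt{-2097} = 3 i \sqrt{233}$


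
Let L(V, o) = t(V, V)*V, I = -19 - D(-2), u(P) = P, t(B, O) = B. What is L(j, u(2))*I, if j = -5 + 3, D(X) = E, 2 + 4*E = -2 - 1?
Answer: -71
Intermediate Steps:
E = -5/4 (E = -½ + (-2 - 1)/4 = -½ + (¼)*(-3) = -½ - ¾ = -5/4 ≈ -1.2500)
D(X) = -5/4
I = -71/4 (I = -19 - 1*(-5/4) = -19 + 5/4 = -71/4 ≈ -17.750)
j = -2
L(V, o) = V² (L(V, o) = V*V = V²)
L(j, u(2))*I = (-2)²*(-71/4) = 4*(-71/4) = -71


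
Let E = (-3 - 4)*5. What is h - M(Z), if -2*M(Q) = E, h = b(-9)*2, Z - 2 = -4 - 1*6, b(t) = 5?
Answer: -15/2 ≈ -7.5000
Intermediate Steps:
Z = -8 (Z = 2 + (-4 - 1*6) = 2 + (-4 - 6) = 2 - 10 = -8)
h = 10 (h = 5*2 = 10)
E = -35 (E = -7*5 = -35)
M(Q) = 35/2 (M(Q) = -½*(-35) = 35/2)
h - M(Z) = 10 - 1*35/2 = 10 - 35/2 = -15/2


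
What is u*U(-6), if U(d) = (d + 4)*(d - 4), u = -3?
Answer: -60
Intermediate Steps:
U(d) = (-4 + d)*(4 + d) (U(d) = (4 + d)*(-4 + d) = (-4 + d)*(4 + d))
u*U(-6) = -3*(-16 + (-6)²) = -3*(-16 + 36) = -3*20 = -60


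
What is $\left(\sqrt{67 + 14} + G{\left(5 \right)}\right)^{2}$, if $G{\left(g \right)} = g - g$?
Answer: $81$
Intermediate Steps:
$G{\left(g \right)} = 0$
$\left(\sqrt{67 + 14} + G{\left(5 \right)}\right)^{2} = \left(\sqrt{67 + 14} + 0\right)^{2} = \left(\sqrt{81} + 0\right)^{2} = \left(9 + 0\right)^{2} = 9^{2} = 81$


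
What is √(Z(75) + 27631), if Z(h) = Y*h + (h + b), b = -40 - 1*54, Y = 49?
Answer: √31287 ≈ 176.88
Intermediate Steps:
b = -94 (b = -40 - 54 = -94)
Z(h) = -94 + 50*h (Z(h) = 49*h + (h - 94) = 49*h + (-94 + h) = -94 + 50*h)
√(Z(75) + 27631) = √((-94 + 50*75) + 27631) = √((-94 + 3750) + 27631) = √(3656 + 27631) = √31287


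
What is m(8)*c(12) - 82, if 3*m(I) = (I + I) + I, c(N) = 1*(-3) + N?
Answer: -10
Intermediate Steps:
c(N) = -3 + N
m(I) = I (m(I) = ((I + I) + I)/3 = (2*I + I)/3 = (3*I)/3 = I)
m(8)*c(12) - 82 = 8*(-3 + 12) - 82 = 8*9 - 82 = 72 - 82 = -10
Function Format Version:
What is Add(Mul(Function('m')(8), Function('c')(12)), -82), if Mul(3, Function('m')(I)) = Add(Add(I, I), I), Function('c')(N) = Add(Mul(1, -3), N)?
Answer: -10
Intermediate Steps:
Function('c')(N) = Add(-3, N)
Function('m')(I) = I (Function('m')(I) = Mul(Rational(1, 3), Add(Add(I, I), I)) = Mul(Rational(1, 3), Add(Mul(2, I), I)) = Mul(Rational(1, 3), Mul(3, I)) = I)
Add(Mul(Function('m')(8), Function('c')(12)), -82) = Add(Mul(8, Add(-3, 12)), -82) = Add(Mul(8, 9), -82) = Add(72, -82) = -10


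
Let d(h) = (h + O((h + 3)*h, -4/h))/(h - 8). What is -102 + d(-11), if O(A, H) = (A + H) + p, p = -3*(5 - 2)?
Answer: -22070/209 ≈ -105.60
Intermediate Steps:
p = -9 (p = -3*3 = -9)
O(A, H) = -9 + A + H (O(A, H) = (A + H) - 9 = -9 + A + H)
d(h) = (-9 + h - 4/h + h*(3 + h))/(-8 + h) (d(h) = (h + (-9 + (h + 3)*h - 4/h))/(h - 8) = (h + (-9 + (3 + h)*h - 4/h))/(-8 + h) = (h + (-9 + h*(3 + h) - 4/h))/(-8 + h) = (h + (-9 - 4/h + h*(3 + h)))/(-8 + h) = (-9 + h - 4/h + h*(3 + h))/(-8 + h))
-102 + d(-11) = -102 + (-4 - 11*(-9 - 11 - 11*(3 - 11)))/((-11)*(-8 - 11)) = -102 - 1/11*(-4 - 11*(-9 - 11 - 11*(-8)))/(-19) = -102 - 1/11*(-1/19)*(-4 - 11*(-9 - 11 + 88)) = -102 - 1/11*(-1/19)*(-4 - 11*68) = -102 - 1/11*(-1/19)*(-4 - 748) = -102 - 1/11*(-1/19)*(-752) = -102 - 752/209 = -22070/209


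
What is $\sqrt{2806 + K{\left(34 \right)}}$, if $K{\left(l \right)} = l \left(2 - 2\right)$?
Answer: $\sqrt{2806} \approx 52.972$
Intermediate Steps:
$K{\left(l \right)} = 0$ ($K{\left(l \right)} = l 0 = 0$)
$\sqrt{2806 + K{\left(34 \right)}} = \sqrt{2806 + 0} = \sqrt{2806}$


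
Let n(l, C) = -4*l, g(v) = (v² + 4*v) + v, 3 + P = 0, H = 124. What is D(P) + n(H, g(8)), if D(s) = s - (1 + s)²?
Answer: -503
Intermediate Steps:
P = -3 (P = -3 + 0 = -3)
g(v) = v² + 5*v
D(P) + n(H, g(8)) = (-3 - (1 - 3)²) - 4*124 = (-3 - 1*(-2)²) - 496 = (-3 - 1*4) - 496 = (-3 - 4) - 496 = -7 - 496 = -503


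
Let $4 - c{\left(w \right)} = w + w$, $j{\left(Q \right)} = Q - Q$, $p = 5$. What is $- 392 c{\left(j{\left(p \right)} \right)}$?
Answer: $-1568$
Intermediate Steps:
$j{\left(Q \right)} = 0$
$c{\left(w \right)} = 4 - 2 w$ ($c{\left(w \right)} = 4 - \left(w + w\right) = 4 - 2 w$)
$- 392 c{\left(j{\left(p \right)} \right)} = - 392 \left(4 - 0\right) = - 392 \left(4 + 0\right) = \left(-392\right) 4 = -1568$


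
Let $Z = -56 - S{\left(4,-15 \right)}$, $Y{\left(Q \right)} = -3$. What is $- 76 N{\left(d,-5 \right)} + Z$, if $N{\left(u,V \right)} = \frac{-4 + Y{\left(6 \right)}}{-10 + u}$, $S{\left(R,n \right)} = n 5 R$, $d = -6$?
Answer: $\frac{843}{4} \approx 210.75$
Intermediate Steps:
$S{\left(R,n \right)} = 5 R n$ ($S{\left(R,n \right)} = 5 n R = 5 R n$)
$Z = 244$ ($Z = -56 - 5 \cdot 4 \left(-15\right) = -56 - -300 = -56 + 300 = 244$)
$N{\left(u,V \right)} = - \frac{7}{-10 + u}$ ($N{\left(u,V \right)} = \frac{-4 - 3}{-10 + u} = - \frac{7}{-10 + u}$)
$- 76 N{\left(d,-5 \right)} + Z = - 76 \left(- \frac{7}{-10 - 6}\right) + 244 = - 76 \left(- \frac{7}{-16}\right) + 244 = - 76 \left(\left(-7\right) \left(- \frac{1}{16}\right)\right) + 244 = \left(-76\right) \frac{7}{16} + 244 = - \frac{133}{4} + 244 = \frac{843}{4}$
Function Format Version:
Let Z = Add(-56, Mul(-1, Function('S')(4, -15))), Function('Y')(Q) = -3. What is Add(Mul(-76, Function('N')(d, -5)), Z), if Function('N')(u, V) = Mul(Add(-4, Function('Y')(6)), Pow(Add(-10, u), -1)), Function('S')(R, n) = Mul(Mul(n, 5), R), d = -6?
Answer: Rational(843, 4) ≈ 210.75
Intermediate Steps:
Function('S')(R, n) = Mul(5, R, n) (Function('S')(R, n) = Mul(Mul(5, n), R) = Mul(5, R, n))
Z = 244 (Z = Add(-56, Mul(-1, Mul(5, 4, -15))) = Add(-56, Mul(-1, -300)) = Add(-56, 300) = 244)
Function('N')(u, V) = Mul(-7, Pow(Add(-10, u), -1)) (Function('N')(u, V) = Mul(Add(-4, -3), Pow(Add(-10, u), -1)) = Mul(-7, Pow(Add(-10, u), -1)))
Add(Mul(-76, Function('N')(d, -5)), Z) = Add(Mul(-76, Mul(-7, Pow(Add(-10, -6), -1))), 244) = Add(Mul(-76, Mul(-7, Pow(-16, -1))), 244) = Add(Mul(-76, Mul(-7, Rational(-1, 16))), 244) = Add(Mul(-76, Rational(7, 16)), 244) = Add(Rational(-133, 4), 244) = Rational(843, 4)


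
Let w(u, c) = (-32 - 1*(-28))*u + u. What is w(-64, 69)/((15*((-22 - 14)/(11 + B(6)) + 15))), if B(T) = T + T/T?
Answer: 64/65 ≈ 0.98462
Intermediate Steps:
B(T) = 1 + T (B(T) = T + 1 = 1 + T)
w(u, c) = -3*u (w(u, c) = (-32 + 28)*u + u = -4*u + u = -3*u)
w(-64, 69)/((15*((-22 - 14)/(11 + B(6)) + 15))) = (-3*(-64))/((15*((-22 - 14)/(11 + (1 + 6)) + 15))) = 192/((15*(-36/(11 + 7) + 15))) = 192/((15*(-36/18 + 15))) = 192/((15*(-36*1/18 + 15))) = 192/((15*(-2 + 15))) = 192/((15*13)) = 192/195 = 192*(1/195) = 64/65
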